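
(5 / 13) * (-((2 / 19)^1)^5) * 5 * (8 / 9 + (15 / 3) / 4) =-15400 / 289703583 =-0.00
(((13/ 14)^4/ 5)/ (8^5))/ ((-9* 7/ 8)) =-28561/ 49565859840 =-0.00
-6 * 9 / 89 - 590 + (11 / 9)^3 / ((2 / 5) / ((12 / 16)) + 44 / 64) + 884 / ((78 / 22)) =-2153074240 / 6336711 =-339.78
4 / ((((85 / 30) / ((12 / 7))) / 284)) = 81792 / 119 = 687.33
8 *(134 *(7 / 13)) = 7504 / 13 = 577.23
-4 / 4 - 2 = -3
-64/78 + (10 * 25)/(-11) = -23.55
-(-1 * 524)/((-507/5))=-5.17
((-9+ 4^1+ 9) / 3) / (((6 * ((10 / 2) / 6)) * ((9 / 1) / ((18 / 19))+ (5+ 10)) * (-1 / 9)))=-24 / 245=-0.10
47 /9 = 5.22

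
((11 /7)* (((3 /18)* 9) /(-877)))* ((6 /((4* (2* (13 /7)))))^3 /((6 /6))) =-43659 /246626432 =-0.00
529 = 529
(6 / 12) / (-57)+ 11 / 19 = 65 / 114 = 0.57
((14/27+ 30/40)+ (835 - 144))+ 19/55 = 4114127/5940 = 692.61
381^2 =145161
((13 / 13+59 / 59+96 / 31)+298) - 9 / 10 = 302.20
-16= -16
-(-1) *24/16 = 3/2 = 1.50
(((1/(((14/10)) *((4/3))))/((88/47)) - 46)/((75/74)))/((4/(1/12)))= -4167643/4435200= -0.94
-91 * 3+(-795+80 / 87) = -92836 / 87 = -1067.08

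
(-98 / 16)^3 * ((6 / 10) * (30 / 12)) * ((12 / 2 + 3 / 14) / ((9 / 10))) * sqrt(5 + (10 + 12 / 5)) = -487403 * sqrt(435) / 1024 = -9927.34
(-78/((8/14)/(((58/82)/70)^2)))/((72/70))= -10933/806880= -0.01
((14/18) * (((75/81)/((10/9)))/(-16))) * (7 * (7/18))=-1715/15552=-0.11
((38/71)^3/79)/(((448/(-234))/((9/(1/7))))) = -7222527/113099876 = -0.06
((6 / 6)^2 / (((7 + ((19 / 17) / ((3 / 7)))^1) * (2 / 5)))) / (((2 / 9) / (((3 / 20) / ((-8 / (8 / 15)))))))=-459 / 39200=-0.01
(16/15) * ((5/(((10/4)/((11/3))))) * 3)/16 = 22/15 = 1.47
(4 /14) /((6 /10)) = 10 /21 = 0.48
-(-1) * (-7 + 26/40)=-127/20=-6.35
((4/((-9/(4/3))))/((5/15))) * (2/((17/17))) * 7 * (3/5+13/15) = -4928/135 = -36.50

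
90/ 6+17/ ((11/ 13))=386/ 11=35.09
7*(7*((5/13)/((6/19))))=4655/78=59.68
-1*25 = -25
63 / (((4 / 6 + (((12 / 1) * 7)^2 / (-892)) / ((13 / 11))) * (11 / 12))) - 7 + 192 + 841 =292484736 / 288277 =1014.60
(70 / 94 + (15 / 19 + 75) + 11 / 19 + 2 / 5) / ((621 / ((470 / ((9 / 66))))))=15228224 / 35397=430.21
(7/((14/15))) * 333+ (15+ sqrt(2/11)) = sqrt(22)/11+ 5025/2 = 2512.93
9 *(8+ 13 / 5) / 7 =477 / 35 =13.63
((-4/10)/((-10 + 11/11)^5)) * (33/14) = 11/688905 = 0.00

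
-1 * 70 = -70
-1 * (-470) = 470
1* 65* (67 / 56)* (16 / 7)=8710 / 49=177.76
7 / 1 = 7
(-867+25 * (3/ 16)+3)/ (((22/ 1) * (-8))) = 13749/ 2816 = 4.88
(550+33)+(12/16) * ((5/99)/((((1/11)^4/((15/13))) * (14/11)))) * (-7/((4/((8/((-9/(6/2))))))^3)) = 570658/351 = 1625.81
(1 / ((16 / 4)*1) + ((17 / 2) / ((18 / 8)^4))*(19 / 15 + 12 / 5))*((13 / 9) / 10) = 1500551 / 7085880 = 0.21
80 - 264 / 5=136 / 5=27.20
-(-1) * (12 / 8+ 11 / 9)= 49 / 18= 2.72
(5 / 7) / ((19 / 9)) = 45 / 133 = 0.34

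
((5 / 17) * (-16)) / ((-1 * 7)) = 80 / 119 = 0.67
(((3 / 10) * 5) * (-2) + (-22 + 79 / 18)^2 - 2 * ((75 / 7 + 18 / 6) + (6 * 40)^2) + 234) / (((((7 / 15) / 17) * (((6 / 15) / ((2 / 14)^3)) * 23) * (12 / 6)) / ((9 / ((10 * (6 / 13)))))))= -287419867085 / 222659136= -1290.85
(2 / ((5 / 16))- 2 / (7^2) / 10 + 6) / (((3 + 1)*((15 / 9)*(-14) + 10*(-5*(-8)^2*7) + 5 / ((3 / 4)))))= -0.00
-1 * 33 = -33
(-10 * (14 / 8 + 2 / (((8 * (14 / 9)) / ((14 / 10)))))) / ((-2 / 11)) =869 / 8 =108.62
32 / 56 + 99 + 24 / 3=753 / 7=107.57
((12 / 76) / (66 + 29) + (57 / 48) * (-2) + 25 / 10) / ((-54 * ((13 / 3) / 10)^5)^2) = 9259312500000 / 49766915557489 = 0.19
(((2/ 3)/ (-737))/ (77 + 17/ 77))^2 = 49/ 357093490329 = 0.00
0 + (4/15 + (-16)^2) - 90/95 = 72766/285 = 255.32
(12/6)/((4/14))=7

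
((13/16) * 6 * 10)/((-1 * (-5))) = 39/4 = 9.75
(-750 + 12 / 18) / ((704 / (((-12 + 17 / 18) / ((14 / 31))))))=1733489 / 66528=26.06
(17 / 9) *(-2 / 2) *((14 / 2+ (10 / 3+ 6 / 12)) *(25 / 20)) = -5525 / 216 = -25.58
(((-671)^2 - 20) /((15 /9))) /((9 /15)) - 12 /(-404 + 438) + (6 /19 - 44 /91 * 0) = 145421371 /323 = 450220.96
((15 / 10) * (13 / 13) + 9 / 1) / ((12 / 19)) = 133 / 8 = 16.62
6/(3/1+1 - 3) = 6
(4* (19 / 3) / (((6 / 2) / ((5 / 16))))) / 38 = 5 / 72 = 0.07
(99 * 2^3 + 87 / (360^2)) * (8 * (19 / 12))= 650074151 / 64800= 10032.01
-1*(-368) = 368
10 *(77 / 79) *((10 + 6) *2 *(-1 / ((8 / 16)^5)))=-9980.76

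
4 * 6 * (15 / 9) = 40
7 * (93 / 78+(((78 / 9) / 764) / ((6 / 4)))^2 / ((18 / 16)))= 5771284897 / 691460874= 8.35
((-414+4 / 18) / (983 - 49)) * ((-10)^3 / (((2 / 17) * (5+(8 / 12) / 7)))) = 110789000 / 149907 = 739.05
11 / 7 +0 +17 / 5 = 4.97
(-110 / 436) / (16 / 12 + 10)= -165 / 7412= -0.02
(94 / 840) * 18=141 / 70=2.01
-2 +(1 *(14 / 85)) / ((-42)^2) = -2.00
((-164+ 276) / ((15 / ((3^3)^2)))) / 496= 1701 / 155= 10.97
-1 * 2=-2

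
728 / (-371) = -104 / 53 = -1.96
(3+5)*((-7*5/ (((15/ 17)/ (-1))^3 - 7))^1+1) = 838884/ 18883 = 44.43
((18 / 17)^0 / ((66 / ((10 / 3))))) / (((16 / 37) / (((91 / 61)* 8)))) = 16835 / 12078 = 1.39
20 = 20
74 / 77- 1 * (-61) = 4771 / 77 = 61.96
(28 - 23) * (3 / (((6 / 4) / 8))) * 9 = 720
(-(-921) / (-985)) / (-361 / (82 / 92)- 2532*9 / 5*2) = 37761 / 384474262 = 0.00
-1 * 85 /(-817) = 85 /817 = 0.10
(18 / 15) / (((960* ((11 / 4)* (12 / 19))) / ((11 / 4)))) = 19 / 9600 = 0.00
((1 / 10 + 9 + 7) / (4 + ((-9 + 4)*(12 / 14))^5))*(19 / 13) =-51412613 / 3150260360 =-0.02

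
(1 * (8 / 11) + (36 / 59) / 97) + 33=2123629 / 62953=33.73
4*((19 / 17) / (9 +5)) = 38 / 119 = 0.32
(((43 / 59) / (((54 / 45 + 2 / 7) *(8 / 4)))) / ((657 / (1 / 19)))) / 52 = 1505 / 3982975776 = 0.00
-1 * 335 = -335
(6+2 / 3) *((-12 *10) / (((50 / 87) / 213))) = -296496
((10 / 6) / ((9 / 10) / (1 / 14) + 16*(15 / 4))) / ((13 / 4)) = 100 / 14157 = 0.01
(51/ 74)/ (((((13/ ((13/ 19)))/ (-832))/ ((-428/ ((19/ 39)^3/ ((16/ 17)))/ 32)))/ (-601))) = -9521308824768/ 4821877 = -1974606.33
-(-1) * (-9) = -9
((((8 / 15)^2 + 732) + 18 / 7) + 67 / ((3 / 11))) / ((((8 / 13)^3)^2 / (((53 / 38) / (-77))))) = -35915460384661 / 109825228800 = -327.02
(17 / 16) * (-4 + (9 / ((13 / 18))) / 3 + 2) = 119 / 52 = 2.29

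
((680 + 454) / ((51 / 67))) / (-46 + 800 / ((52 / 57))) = 1.79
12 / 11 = 1.09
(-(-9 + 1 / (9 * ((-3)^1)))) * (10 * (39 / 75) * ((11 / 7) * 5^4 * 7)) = 8723000 / 27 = 323074.07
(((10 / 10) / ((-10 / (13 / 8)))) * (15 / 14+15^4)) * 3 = -5528367 / 224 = -24680.21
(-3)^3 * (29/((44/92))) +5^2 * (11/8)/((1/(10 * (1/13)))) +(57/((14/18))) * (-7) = -1214779/572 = -2123.74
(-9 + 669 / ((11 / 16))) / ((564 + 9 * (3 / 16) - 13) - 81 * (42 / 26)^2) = 28675920 / 10152241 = 2.82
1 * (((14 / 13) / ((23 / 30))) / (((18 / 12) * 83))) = 280 / 24817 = 0.01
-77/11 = -7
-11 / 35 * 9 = -99 / 35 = -2.83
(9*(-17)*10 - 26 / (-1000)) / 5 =-764987 / 2500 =-305.99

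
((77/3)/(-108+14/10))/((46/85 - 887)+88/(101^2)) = 333827725/1229035642731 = 0.00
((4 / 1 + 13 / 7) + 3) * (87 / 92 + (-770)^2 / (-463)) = -1689702089 / 149086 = -11333.74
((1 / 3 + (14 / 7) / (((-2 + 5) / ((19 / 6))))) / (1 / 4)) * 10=880 / 9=97.78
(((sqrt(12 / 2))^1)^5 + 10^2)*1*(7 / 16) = 63*sqrt(6) / 4 + 175 / 4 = 82.33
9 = 9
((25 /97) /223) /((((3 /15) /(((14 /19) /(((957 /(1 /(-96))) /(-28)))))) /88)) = 12250 /107268129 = 0.00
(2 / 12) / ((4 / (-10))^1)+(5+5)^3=11995 / 12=999.58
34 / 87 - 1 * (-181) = 15781 / 87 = 181.39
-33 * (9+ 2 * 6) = -693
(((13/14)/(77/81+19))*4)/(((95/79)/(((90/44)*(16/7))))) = 748683/1034341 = 0.72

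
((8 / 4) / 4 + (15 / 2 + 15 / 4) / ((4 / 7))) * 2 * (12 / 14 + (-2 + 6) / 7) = 1615 / 28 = 57.68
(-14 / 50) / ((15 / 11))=-77 / 375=-0.21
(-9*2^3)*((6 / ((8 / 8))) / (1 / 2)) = -864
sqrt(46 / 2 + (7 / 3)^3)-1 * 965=-965 + 2 * sqrt(723) / 9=-959.02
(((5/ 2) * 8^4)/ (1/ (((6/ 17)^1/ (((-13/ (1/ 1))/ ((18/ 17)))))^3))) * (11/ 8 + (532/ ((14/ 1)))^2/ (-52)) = 4426124083200/ 689393108209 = 6.42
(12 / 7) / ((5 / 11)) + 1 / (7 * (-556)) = 73387 / 19460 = 3.77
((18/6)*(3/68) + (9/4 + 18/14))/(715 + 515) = 291/97580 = 0.00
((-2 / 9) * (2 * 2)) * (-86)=688 / 9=76.44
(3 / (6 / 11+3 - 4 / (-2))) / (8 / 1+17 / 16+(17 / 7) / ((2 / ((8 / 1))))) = 1232 / 42761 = 0.03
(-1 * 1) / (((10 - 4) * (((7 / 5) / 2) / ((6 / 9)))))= -0.16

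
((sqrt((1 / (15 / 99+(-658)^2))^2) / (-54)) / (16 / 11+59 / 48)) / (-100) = 242 / 1518437751675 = 0.00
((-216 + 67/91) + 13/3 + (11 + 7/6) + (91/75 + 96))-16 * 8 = -3133363/13650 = -229.55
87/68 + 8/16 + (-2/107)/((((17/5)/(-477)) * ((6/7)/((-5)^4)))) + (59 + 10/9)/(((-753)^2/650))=71065242607607/37130017356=1913.96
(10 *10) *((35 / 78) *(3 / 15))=350 / 39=8.97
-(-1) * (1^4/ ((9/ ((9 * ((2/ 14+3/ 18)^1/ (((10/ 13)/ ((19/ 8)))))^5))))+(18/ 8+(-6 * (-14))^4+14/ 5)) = 21321295153576067941297051/ 428249029017600000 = 49787141.85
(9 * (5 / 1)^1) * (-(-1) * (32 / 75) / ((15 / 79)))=101.12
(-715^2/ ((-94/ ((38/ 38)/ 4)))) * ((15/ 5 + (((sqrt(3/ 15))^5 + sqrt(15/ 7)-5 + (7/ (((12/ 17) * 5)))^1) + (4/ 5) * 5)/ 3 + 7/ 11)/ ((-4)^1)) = -1552265/ 1152-511225 * sqrt(105)/ 31584-20449 * sqrt(5)/ 22560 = -1515.34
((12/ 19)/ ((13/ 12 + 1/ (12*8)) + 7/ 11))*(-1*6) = -8448/ 3857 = -2.19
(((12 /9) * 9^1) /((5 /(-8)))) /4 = -4.80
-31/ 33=-0.94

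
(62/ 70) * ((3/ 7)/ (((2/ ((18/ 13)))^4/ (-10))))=-1220346/ 1399489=-0.87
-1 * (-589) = 589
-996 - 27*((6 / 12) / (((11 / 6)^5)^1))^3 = -4160540763612311340 / 4177248169415651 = -996.00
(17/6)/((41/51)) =289/82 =3.52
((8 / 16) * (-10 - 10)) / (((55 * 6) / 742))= -742 / 33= -22.48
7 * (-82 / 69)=-574 / 69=-8.32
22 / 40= 11 / 20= 0.55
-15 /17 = -0.88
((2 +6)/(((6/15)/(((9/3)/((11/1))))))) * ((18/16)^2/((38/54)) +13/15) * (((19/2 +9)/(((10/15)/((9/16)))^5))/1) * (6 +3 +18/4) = 1552.60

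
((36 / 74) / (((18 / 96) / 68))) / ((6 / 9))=9792 / 37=264.65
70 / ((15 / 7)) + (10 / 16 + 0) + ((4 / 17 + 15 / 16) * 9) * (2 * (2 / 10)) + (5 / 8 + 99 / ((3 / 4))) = 347083 / 2040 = 170.14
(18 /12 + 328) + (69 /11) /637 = 4617751 /14014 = 329.51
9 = 9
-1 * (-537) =537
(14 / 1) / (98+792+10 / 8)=56 / 3565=0.02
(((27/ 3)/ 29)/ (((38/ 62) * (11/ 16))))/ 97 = 4464/ 587917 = 0.01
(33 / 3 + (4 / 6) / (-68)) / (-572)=-0.02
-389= -389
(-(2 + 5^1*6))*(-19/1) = 608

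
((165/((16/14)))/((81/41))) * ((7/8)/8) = 110495/13824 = 7.99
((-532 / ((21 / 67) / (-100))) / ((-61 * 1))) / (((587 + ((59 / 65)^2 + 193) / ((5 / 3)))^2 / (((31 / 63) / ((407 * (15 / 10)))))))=-14088784287500000 / 3107241344382376603941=-0.00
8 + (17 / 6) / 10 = 497 / 60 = 8.28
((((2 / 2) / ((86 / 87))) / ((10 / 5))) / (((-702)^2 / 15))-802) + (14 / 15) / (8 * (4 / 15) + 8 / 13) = -801.66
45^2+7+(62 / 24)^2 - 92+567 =361969 / 144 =2513.67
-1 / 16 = -0.06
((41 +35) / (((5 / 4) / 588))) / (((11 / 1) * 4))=44688 / 55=812.51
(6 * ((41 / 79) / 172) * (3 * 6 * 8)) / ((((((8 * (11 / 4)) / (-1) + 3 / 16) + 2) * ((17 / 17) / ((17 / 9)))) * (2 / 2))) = -267648 / 1076849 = -0.25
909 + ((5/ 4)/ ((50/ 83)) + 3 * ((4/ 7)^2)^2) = 911.39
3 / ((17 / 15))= 45 / 17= 2.65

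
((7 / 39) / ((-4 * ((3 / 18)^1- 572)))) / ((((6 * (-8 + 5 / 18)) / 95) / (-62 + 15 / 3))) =113715 / 12399634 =0.01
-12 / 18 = -2 / 3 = -0.67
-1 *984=-984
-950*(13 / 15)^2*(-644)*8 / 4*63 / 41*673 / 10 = 19483603048 / 205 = 95041966.09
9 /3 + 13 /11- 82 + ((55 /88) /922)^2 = -77.82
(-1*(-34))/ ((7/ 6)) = 204/ 7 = 29.14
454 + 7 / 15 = 454.47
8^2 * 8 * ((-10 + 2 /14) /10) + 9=-17349 /35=-495.69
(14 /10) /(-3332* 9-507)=-7 /152475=-0.00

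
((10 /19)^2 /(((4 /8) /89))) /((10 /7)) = 34.52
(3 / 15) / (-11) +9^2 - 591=-28051 / 55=-510.02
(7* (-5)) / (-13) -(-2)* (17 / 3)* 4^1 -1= 1834 / 39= 47.03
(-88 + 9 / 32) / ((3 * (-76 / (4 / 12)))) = 2807 / 21888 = 0.13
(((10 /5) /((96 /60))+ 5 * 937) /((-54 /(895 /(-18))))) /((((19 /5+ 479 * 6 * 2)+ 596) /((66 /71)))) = 922722625 /1460247912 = 0.63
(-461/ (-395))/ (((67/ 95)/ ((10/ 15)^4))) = 140144/ 428733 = 0.33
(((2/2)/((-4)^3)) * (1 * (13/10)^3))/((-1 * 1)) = 2197/64000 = 0.03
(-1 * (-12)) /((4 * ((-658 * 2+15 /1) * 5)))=-3 /6505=-0.00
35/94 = 0.37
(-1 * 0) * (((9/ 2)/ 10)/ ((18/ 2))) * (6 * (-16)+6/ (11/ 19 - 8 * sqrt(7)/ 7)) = 0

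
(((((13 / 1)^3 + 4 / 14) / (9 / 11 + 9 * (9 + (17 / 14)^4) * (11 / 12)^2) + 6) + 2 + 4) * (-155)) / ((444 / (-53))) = 480951299195 / 688538513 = 698.51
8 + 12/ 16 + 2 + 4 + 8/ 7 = 445/ 28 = 15.89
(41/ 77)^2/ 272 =1681/ 1612688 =0.00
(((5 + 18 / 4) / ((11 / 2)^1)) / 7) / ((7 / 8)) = 152 / 539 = 0.28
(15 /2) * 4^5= 7680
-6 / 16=-3 / 8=-0.38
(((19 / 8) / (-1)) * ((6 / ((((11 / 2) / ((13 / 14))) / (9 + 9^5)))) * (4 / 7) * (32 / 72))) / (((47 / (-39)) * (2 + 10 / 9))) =9624.47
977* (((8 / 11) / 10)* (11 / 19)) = 3908 / 95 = 41.14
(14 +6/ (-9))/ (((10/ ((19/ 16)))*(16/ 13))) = 247/ 192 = 1.29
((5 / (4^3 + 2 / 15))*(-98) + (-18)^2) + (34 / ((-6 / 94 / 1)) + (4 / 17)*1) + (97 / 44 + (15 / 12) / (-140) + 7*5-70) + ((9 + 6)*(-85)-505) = -61317082685 / 30222192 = -2028.88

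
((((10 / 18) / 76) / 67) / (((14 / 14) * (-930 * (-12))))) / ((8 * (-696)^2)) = 1 / 396399922495488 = 0.00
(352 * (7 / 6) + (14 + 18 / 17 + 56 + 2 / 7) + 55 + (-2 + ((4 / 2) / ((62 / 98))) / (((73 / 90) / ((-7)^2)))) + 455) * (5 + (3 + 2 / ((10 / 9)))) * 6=13357531628 / 192355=69442.08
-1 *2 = -2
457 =457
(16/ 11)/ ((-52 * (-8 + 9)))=-4/ 143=-0.03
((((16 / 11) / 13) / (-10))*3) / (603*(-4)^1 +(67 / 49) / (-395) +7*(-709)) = 3871 / 850511519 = 0.00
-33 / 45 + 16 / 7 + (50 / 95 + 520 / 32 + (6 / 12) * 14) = 202123 / 7980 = 25.33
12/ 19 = 0.63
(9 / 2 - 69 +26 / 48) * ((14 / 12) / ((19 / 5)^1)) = -19.64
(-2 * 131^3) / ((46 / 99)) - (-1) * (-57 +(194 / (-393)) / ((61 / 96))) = -1778495641904 / 183793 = -9676623.39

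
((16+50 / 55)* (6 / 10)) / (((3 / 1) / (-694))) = -129084 / 55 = -2346.98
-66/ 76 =-33/ 38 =-0.87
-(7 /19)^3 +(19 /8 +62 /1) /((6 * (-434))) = -10677761 /142886688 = -0.07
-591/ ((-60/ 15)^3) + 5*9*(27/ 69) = 39513/ 1472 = 26.84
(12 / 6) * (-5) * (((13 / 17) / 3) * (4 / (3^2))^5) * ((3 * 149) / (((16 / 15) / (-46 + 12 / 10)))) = 829.88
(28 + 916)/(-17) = -944/17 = -55.53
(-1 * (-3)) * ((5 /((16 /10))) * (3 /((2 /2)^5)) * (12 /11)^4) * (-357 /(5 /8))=-333123840 /14641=-22752.81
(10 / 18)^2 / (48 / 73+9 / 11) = 4015 / 19197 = 0.21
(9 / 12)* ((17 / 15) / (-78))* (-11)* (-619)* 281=-32526593 / 1560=-20850.38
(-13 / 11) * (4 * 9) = -468 / 11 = -42.55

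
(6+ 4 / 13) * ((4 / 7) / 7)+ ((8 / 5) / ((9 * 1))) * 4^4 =1319336 / 28665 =46.03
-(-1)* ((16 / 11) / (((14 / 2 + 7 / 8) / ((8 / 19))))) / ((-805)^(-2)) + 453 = 95648893 / 1881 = 50850.02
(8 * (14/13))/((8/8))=112/13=8.62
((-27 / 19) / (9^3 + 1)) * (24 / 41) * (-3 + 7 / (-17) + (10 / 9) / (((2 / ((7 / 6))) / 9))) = -702 / 254405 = -0.00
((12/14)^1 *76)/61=456/427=1.07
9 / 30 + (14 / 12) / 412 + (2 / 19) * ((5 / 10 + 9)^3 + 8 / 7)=149055749 / 1643880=90.67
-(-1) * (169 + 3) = 172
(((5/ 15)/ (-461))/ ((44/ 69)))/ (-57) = 23/ 1156188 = 0.00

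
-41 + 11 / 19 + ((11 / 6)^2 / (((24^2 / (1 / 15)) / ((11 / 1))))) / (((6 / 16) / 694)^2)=3036625121 / 207765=14615.67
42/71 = 0.59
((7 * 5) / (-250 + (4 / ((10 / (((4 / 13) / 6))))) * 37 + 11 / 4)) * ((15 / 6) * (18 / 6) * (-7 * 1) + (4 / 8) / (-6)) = 1435525 / 192263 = 7.47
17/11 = 1.55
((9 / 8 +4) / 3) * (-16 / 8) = -41 / 12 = -3.42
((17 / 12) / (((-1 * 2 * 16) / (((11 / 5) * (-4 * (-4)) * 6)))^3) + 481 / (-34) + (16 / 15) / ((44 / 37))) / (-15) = 117960373 / 4207500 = 28.04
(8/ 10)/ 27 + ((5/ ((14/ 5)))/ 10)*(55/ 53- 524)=-18703039/ 200340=-93.36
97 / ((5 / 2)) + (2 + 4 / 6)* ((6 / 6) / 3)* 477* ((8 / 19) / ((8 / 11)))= 27006 / 95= 284.27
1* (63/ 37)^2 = 3969/ 1369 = 2.90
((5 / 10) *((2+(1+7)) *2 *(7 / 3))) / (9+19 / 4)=56 / 33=1.70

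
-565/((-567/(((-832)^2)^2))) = 270733347389440/567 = 477483857829.70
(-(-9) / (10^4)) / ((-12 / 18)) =-27 / 20000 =-0.00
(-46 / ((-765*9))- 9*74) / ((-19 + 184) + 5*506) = -655052 / 2650725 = -0.25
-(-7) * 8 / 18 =28 / 9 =3.11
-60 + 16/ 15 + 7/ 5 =-863/ 15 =-57.53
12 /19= 0.63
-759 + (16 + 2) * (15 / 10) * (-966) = -26841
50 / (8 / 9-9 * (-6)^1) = 225 / 247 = 0.91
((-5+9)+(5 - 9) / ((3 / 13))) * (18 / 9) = -80 / 3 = -26.67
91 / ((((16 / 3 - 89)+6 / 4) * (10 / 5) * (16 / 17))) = -273 / 464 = -0.59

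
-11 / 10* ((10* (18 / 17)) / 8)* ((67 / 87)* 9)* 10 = -100.91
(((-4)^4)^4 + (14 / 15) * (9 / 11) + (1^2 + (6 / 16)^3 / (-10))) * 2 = 8589934595.52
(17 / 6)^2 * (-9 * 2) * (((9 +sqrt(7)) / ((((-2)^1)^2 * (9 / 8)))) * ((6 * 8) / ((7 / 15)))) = -208080 / 7-23120 * sqrt(7) / 7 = -38464.25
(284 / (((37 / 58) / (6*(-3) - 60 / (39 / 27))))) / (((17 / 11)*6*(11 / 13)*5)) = -2124888 / 3145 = -675.64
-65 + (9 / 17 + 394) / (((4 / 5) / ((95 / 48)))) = 2973665 / 3264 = 911.05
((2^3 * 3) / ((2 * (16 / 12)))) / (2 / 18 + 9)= 81 / 82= 0.99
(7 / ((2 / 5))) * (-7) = -245 / 2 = -122.50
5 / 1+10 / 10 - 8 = -2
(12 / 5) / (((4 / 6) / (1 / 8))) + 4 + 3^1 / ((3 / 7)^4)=50423 / 540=93.38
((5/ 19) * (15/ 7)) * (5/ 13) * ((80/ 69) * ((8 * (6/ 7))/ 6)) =80000/ 278369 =0.29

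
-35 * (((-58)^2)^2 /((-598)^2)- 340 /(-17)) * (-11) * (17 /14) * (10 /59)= 21585148200 /5274659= 4092.24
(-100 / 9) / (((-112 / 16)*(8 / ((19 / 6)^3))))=171475 / 27216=6.30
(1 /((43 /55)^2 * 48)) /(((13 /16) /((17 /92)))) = 51425 /6634212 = 0.01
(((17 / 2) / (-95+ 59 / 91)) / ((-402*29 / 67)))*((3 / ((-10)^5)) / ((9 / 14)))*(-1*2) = 10829 / 224094600000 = 0.00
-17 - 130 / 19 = -453 / 19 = -23.84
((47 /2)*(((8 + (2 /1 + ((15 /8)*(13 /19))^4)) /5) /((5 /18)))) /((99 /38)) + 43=96989882259 /772597760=125.54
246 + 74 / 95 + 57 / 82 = 1927823 / 7790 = 247.47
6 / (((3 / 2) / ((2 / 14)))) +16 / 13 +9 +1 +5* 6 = 3804 / 91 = 41.80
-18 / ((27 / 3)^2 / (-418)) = 836 / 9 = 92.89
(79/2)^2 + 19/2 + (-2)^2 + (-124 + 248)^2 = 67799/4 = 16949.75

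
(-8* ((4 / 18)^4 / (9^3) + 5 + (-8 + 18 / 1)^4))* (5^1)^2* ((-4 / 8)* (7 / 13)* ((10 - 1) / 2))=16748761701350 / 6908733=2424288.46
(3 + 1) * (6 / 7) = 24 / 7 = 3.43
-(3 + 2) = -5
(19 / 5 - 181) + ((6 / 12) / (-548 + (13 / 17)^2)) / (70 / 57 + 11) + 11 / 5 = -2270214019 / 12972646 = -175.00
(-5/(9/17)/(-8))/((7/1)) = 85/504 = 0.17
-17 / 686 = -0.02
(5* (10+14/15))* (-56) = -9184/3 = -3061.33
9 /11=0.82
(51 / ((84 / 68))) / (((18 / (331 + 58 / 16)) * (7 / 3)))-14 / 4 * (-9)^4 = -22634.57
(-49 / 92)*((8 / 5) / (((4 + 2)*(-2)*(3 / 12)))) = 98 / 345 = 0.28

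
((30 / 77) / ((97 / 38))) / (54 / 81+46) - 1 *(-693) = 36232290 / 52283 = 693.00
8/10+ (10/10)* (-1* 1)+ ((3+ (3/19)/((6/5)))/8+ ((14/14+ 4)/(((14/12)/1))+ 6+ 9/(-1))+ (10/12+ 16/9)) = 391493/95760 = 4.09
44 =44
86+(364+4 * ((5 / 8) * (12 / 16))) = 3615 / 8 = 451.88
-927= -927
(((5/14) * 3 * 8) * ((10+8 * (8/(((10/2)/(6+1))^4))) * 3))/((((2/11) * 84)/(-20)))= -10554324/1225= -8615.77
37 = 37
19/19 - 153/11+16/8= -10.91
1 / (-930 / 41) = -41 / 930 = -0.04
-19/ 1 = -19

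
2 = 2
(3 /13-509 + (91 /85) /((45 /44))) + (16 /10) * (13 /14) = -176208346 /348075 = -506.24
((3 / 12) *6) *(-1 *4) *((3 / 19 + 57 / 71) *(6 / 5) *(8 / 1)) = -55.34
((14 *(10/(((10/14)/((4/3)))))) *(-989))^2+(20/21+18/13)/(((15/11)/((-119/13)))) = 169340236781138/2535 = 66800882359.42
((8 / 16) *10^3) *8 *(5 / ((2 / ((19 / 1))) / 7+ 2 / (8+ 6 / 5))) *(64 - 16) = 978880000 / 237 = 4130295.36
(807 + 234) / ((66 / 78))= 13533 / 11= 1230.27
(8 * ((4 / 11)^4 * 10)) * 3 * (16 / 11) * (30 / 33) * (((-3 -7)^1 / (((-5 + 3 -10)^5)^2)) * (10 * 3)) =-625 / 23246423442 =-0.00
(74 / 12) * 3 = 37 / 2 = 18.50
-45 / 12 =-15 / 4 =-3.75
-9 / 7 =-1.29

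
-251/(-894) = 251/894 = 0.28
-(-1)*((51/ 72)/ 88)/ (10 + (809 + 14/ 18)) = 3/ 305536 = 0.00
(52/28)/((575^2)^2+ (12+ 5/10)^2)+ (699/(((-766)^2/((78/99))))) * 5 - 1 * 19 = -14432866831453605743/759812243050726250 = -19.00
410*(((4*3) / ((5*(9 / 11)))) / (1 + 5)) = 1804 / 9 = 200.44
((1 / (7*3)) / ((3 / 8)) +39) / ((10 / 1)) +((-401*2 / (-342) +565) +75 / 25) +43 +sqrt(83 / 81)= sqrt(83) / 9 +1477715 / 2394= 618.27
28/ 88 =7/ 22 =0.32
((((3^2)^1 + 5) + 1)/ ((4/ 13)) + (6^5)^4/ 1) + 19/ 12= 10968475320189079/ 3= 3656158440063026.33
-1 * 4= -4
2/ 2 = 1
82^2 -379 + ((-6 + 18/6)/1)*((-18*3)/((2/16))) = 7641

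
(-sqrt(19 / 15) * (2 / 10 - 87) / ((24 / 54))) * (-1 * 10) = -651 * sqrt(285) / 5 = -2198.03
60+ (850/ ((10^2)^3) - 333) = -273.00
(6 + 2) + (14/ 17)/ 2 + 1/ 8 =1161/ 136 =8.54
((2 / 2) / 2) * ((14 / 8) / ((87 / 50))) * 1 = 175 / 348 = 0.50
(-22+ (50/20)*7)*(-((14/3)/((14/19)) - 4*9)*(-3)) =801/2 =400.50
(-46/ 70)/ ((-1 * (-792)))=-23/ 27720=-0.00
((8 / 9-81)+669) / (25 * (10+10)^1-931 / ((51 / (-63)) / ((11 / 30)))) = 901000 / 1410183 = 0.64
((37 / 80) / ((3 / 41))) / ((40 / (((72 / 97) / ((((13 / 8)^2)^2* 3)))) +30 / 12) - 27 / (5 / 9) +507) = 388352 / 97578121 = 0.00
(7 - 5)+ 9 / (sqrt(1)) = 11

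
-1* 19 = -19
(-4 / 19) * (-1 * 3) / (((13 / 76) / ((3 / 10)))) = 72 / 65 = 1.11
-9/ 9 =-1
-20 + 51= 31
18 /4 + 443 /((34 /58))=25847 /34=760.21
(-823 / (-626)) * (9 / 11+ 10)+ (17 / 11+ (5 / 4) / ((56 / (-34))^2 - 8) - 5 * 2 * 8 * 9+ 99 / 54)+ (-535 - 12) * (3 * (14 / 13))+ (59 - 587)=-2460351512089 / 820701024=-2997.87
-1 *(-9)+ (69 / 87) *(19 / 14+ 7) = 6345 / 406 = 15.63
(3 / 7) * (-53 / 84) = -53 / 196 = -0.27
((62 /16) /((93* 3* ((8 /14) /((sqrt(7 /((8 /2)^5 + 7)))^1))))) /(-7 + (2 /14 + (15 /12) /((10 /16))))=-49* sqrt(7217) /10095552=-0.00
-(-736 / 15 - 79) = 1921 / 15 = 128.07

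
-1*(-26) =26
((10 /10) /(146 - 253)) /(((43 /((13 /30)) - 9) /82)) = -1066 /125511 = -0.01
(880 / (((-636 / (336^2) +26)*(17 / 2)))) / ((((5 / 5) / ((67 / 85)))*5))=221878272 / 353381975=0.63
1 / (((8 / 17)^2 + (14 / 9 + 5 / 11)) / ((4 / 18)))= 6358 / 63847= 0.10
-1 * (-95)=95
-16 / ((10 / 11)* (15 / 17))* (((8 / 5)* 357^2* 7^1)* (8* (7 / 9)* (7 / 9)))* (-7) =3255349712384 / 3375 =964548062.93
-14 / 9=-1.56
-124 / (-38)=62 / 19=3.26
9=9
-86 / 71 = -1.21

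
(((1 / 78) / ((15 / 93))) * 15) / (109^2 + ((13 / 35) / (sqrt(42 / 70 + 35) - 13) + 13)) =217 * sqrt(890) / 46235455330178 + 60253214945 / 601060919292314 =0.00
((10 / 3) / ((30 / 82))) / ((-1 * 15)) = -82 / 135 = -0.61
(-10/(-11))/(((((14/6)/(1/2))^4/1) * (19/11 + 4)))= 45/134456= 0.00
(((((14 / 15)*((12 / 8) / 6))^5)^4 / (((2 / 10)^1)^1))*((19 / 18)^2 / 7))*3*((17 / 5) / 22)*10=69955019752634978591 / 82845997367760000000000000000000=0.00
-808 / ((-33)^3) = 0.02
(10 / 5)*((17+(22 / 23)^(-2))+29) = 22793 / 242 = 94.19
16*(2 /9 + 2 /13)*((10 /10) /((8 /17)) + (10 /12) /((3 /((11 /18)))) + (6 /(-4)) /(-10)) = 697048 /47385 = 14.71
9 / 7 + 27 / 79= 900 / 553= 1.63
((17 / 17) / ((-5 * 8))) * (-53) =53 / 40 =1.32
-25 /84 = -0.30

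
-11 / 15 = -0.73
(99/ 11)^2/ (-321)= -27/ 107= -0.25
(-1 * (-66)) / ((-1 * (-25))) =66 / 25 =2.64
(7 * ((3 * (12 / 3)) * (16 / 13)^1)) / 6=224 / 13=17.23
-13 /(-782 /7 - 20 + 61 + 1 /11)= 1001 /5438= 0.18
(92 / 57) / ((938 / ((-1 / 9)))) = -46 / 240597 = -0.00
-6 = -6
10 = 10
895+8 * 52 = 1311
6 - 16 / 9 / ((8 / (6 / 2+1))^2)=50 / 9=5.56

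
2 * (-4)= -8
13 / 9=1.44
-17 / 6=-2.83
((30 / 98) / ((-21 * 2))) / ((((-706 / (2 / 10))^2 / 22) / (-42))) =33 / 61058410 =0.00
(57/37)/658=57/24346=0.00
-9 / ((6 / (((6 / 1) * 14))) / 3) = -378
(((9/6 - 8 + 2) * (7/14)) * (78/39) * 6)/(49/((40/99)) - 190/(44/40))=11880/22639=0.52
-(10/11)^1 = -10/11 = -0.91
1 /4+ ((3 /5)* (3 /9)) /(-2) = 3 /20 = 0.15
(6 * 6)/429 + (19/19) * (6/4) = 453/286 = 1.58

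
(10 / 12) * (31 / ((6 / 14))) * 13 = 14105 / 18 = 783.61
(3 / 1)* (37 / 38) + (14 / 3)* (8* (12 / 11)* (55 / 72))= 11639 / 342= 34.03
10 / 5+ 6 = 8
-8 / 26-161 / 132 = -2621 / 1716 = -1.53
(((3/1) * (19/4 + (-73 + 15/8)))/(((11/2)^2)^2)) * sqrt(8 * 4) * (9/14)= -57348 * sqrt(2)/102487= -0.79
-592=-592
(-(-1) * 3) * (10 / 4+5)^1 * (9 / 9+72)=3285 / 2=1642.50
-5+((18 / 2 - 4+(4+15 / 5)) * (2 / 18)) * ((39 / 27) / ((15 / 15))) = -83 / 27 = -3.07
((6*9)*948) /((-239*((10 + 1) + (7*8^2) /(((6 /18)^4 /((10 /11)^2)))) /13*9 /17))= -152102808 /867601309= -0.18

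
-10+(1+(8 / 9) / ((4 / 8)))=-65 / 9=-7.22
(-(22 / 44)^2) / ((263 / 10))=-5 / 526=-0.01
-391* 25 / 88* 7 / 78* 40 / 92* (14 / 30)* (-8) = 16.18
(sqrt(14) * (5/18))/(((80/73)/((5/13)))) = 365 * sqrt(14)/3744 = 0.36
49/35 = 7/5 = 1.40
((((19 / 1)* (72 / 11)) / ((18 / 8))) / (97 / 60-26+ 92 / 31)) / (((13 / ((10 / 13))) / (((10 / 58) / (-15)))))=0.00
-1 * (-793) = 793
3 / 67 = 0.04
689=689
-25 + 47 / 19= -428 / 19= -22.53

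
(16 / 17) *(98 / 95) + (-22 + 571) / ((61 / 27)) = 243.97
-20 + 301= 281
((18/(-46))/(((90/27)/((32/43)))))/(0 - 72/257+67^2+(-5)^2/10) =-222048/11415468215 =-0.00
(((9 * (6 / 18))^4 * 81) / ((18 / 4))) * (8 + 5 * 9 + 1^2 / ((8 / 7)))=314199 / 4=78549.75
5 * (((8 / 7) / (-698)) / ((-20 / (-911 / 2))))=-911 / 4886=-0.19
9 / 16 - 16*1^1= -247 / 16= -15.44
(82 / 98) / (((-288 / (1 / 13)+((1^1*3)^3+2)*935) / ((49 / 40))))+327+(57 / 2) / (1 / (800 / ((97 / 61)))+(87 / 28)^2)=7122215581640363 / 21585645372520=329.95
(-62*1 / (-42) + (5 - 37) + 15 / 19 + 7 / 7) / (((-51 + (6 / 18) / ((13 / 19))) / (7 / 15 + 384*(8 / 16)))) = 86058583 / 786030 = 109.49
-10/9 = -1.11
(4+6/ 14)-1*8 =-25/ 7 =-3.57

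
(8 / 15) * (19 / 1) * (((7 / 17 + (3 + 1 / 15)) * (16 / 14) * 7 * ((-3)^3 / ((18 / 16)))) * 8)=-69029888 / 1275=-54141.09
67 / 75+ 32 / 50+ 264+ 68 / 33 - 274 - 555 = -92632 / 165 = -561.41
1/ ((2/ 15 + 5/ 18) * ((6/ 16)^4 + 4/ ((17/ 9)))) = 696320/ 611869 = 1.14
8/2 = 4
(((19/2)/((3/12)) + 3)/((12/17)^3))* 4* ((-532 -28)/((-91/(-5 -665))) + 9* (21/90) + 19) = -107415557281/56160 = -1912670.18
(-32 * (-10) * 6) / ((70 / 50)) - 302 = 7486 / 7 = 1069.43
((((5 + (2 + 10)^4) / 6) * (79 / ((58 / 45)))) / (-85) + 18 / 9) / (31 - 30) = -4911673 / 1972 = -2490.71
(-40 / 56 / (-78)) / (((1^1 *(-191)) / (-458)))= 1145 / 52143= 0.02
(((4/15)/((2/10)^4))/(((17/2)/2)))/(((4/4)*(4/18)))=3000/17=176.47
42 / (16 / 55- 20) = -1155 / 542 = -2.13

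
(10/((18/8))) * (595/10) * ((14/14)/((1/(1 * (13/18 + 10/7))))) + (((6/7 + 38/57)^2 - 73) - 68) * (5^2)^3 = -2166275.06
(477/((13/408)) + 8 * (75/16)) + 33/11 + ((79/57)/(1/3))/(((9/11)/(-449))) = 56594029/4446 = 12729.20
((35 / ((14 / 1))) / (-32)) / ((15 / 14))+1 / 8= 5 / 96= 0.05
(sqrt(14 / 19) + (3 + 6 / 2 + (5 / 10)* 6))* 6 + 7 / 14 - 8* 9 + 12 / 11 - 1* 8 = -537 / 22 + 6* sqrt(266) / 19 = -19.26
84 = 84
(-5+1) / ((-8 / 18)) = 9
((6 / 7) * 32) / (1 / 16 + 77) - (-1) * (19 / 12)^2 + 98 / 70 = 4.26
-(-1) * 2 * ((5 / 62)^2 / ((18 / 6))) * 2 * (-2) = -0.02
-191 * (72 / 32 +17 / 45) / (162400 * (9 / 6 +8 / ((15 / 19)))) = -90343 / 340065600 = -0.00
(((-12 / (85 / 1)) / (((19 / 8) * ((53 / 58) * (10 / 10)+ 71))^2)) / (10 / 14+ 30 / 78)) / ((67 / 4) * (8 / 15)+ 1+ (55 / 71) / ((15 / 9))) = -894231936 / 2111314815036175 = -0.00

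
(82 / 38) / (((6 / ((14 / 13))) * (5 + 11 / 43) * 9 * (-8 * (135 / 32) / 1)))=-24682 / 101735595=-0.00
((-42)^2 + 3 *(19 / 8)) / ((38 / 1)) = 14169 / 304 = 46.61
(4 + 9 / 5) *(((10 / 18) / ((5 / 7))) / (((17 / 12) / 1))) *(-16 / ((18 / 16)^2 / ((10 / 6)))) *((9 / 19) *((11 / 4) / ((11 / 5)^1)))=-1039360 / 26163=-39.73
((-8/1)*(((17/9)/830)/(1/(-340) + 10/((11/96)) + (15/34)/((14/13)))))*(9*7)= -311542/23815273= -0.01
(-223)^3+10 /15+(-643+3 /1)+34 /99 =-1097930393 /99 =-11090205.99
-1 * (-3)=3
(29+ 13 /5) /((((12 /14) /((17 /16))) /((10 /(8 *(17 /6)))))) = 17.28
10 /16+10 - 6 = 37 /8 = 4.62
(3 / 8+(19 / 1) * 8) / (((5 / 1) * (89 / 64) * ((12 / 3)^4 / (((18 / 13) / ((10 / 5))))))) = 10971 / 185120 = 0.06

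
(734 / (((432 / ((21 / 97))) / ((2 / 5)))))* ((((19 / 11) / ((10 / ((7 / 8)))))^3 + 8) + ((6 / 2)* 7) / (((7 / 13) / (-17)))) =-382234494371849 / 3966167040000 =-96.37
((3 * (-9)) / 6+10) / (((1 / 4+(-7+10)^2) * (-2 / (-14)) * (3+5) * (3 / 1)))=0.17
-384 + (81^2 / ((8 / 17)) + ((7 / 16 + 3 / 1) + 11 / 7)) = 1519071 / 112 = 13563.13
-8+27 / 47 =-349 / 47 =-7.43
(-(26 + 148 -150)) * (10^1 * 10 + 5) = -2520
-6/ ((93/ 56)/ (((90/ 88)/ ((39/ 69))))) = -28980/ 4433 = -6.54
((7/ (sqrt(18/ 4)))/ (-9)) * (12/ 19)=-28 * sqrt(2)/ 171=-0.23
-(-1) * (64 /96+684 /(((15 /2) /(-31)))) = -42398 /15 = -2826.53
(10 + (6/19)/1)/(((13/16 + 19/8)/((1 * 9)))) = 9408/323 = 29.13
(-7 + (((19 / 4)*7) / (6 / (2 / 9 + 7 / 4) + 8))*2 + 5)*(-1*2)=-901 / 112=-8.04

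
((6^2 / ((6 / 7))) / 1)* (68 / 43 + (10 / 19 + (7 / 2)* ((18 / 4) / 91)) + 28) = 1271.79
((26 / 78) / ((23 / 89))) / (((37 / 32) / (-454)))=-1292992 / 2553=-506.46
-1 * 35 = -35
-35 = -35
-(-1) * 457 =457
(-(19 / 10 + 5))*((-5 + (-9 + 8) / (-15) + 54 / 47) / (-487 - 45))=-15341 / 312550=-0.05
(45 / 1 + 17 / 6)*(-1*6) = -287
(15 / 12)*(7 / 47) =35 / 188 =0.19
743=743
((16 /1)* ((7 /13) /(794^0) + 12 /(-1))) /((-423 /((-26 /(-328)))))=596 /17343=0.03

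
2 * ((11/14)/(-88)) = -1/56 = -0.02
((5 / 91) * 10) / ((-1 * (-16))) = 25 / 728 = 0.03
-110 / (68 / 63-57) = 6930 / 3523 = 1.97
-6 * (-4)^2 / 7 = -96 / 7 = -13.71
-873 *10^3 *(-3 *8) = 20952000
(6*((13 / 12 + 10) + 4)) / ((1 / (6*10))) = 5430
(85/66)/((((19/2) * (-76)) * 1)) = -85/47652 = -0.00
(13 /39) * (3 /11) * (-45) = -45 /11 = -4.09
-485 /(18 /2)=-485 /9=-53.89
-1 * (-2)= 2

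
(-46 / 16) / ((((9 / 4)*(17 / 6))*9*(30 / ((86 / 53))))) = -989 / 364905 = -0.00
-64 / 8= -8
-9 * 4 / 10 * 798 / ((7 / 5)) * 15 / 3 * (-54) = 554040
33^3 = 35937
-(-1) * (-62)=-62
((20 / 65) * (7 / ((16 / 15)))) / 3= 35 / 52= 0.67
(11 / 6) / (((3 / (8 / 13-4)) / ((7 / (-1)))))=1694 / 117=14.48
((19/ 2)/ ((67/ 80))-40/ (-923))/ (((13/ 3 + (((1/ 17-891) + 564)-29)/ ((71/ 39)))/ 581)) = -34.60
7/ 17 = 0.41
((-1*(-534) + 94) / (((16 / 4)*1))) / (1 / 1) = 157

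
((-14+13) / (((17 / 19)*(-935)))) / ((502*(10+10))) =19 / 159585800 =0.00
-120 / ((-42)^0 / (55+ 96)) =-18120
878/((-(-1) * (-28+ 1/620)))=-544360/17359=-31.36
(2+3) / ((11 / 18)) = 90 / 11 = 8.18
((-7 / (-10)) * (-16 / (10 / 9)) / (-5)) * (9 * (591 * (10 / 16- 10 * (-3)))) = 16419753 / 50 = 328395.06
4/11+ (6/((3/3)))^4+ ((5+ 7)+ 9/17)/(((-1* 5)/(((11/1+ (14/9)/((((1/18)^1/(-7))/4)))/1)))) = 3023239/935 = 3233.41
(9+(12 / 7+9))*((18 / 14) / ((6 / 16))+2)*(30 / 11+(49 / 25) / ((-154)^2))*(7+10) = 735493287 / 148225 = 4962.01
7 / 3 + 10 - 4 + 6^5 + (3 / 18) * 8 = 23357 / 3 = 7785.67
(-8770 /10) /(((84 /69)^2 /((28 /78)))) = -463933 /2184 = -212.42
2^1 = 2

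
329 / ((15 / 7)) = 2303 / 15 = 153.53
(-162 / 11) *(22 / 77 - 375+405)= -34344 / 77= -446.03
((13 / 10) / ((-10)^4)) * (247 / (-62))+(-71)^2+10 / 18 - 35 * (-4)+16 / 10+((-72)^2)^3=7773725367543251101 / 55800000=139314074687.16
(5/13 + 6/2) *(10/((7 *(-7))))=-440/637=-0.69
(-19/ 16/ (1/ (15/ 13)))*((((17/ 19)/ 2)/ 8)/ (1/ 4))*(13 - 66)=13515/ 832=16.24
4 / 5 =0.80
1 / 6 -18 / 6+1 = -1.83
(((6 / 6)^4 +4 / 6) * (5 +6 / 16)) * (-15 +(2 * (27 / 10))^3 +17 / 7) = 5451583 / 4200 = 1298.00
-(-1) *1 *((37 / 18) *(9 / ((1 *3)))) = 37 / 6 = 6.17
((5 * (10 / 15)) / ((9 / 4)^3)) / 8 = 80 / 2187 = 0.04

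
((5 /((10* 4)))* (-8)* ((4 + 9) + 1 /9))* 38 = -4484 /9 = -498.22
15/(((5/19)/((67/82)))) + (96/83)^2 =27064803/564898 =47.91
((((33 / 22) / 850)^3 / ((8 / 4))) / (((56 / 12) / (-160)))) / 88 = -81 / 75660200000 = -0.00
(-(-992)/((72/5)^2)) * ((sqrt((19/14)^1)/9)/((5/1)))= 155 * sqrt(266)/20412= 0.12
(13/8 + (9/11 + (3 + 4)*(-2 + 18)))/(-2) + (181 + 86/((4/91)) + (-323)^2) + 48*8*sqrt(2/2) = 18795617/176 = 106793.28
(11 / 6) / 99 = 1 / 54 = 0.02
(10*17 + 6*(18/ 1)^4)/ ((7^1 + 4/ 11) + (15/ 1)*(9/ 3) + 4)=11177.88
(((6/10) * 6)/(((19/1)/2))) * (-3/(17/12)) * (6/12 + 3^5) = -315576/1615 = -195.40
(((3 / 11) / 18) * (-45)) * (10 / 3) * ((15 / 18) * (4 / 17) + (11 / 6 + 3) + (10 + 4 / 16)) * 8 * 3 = -833.42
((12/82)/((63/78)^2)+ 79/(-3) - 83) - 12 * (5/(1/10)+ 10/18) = -4313980/6027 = -715.78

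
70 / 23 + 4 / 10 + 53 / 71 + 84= 720071 / 8165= 88.19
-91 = -91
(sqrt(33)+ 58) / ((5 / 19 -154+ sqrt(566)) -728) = -(sqrt(33)+ 58) / (16753 / 19 -sqrt(566)) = -0.07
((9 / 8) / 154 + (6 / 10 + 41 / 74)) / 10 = 264697 / 2279200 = 0.12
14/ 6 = 7/ 3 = 2.33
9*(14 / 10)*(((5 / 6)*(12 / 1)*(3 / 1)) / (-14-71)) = -378 / 85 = -4.45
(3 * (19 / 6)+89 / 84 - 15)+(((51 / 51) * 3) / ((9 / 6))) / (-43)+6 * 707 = 15305897 / 3612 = 4237.51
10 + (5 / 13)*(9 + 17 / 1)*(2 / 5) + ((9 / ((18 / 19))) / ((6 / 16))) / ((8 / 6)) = 33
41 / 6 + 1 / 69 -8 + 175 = 7997 / 46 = 173.85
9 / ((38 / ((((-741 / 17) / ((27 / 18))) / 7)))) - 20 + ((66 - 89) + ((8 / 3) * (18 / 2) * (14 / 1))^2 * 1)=112852.02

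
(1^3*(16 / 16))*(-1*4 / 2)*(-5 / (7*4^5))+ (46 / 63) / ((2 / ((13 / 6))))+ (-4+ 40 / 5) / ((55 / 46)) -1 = 16700417 / 5322240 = 3.14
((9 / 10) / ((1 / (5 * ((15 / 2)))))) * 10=675 / 2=337.50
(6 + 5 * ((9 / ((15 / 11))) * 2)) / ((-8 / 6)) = -54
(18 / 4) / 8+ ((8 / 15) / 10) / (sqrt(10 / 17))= 2*sqrt(170) / 375+ 9 / 16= 0.63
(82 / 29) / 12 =41 / 174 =0.24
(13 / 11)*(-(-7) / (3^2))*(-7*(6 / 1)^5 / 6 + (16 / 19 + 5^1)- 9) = -5230316 / 627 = -8341.81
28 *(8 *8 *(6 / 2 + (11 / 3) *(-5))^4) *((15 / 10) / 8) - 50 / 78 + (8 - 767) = 6518909302 / 351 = 18572391.17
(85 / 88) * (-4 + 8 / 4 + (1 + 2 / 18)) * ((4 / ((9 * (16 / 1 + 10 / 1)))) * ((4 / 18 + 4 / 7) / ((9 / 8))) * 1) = -68000 / 6567561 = -0.01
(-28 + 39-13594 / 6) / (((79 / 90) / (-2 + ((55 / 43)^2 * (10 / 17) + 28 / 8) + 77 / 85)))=-21483972372 / 2483207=-8651.70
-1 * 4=-4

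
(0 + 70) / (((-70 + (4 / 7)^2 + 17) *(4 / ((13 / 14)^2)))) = -5915 / 20648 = -0.29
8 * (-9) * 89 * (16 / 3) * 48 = -1640448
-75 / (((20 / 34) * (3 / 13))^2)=-48841 / 12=-4070.08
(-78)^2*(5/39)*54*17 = 716040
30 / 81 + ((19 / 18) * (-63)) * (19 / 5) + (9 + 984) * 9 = 2344861 / 270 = 8684.67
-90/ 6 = -15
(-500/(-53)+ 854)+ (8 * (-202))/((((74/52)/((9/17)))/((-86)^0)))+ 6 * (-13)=6142380/33337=184.25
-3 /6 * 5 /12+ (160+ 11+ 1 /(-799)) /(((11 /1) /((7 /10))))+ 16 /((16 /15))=27077227 /1054680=25.67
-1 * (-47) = 47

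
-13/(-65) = 1/5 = 0.20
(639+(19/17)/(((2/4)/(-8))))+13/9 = 95252/153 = 622.56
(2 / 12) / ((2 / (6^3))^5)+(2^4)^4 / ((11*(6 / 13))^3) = 88005423157760 / 35937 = 2448880628.82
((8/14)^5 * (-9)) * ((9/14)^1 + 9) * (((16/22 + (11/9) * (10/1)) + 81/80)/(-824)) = 1706076/19042331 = 0.09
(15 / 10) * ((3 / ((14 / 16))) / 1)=5.14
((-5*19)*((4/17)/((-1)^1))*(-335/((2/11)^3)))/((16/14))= -296513525/272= -1090123.25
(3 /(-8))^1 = -3 /8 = -0.38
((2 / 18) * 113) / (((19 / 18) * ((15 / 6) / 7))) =3164 / 95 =33.31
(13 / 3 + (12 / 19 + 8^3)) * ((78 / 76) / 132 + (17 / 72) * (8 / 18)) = 449813755 / 7719624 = 58.27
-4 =-4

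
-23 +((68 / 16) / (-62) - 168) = -47385 / 248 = -191.07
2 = 2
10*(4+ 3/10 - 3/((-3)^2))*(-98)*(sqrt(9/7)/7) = -238*sqrt(7) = -629.69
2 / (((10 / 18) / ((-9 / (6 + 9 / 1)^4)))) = -2 / 3125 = -0.00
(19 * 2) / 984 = 19 / 492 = 0.04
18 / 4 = 4.50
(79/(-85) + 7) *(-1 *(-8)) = 48.56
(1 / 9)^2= 1 / 81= 0.01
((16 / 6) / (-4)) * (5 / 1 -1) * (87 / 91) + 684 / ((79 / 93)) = 5770364 / 7189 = 802.67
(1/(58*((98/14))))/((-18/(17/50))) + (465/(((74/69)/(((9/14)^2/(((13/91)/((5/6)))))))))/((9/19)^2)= 4658.42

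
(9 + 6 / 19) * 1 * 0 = 0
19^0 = 1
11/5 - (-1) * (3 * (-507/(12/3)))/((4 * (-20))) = 445/64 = 6.95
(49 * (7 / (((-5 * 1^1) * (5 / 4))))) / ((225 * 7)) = -196 / 5625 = -0.03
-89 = -89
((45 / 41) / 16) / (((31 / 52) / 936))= 136890 / 1271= 107.70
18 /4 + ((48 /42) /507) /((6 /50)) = 96223 /21294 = 4.52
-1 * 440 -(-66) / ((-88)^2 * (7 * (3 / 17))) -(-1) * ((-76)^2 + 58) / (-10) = -12608203 / 12320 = -1023.39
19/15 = 1.27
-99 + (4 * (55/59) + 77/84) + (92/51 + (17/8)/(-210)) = -155968511/1685040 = -92.56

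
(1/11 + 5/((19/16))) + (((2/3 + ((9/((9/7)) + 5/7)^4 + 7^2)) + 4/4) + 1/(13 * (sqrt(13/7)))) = sqrt(91)/169 + 5414166577/1505427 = 3596.49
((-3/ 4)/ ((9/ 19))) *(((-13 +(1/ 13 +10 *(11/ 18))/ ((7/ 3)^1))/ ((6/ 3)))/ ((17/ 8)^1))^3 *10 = 68537607500000/ 299885840163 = 228.55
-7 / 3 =-2.33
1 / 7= 0.14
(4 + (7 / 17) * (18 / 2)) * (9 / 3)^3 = 3537 / 17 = 208.06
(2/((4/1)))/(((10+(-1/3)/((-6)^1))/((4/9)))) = 4/181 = 0.02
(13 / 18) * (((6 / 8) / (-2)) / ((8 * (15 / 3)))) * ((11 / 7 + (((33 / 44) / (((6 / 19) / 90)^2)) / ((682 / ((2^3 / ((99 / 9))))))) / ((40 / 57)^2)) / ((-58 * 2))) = 583223485 / 74853875712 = 0.01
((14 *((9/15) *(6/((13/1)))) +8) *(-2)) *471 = -727224/65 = -11188.06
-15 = -15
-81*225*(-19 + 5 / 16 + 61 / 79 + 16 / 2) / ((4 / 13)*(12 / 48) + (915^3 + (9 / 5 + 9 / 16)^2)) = 1187752410000 / 5035164956391067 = 0.00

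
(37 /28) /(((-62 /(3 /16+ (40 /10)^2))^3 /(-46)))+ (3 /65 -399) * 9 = -455525466338633 /126904893440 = -3589.50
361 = 361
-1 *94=-94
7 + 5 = 12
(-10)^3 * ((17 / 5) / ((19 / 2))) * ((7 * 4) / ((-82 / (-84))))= -7996800 / 779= -10265.47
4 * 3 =12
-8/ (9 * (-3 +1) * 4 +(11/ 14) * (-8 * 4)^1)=7/ 85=0.08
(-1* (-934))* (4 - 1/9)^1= 32690/9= 3632.22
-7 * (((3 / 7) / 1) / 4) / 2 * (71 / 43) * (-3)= 639 / 344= 1.86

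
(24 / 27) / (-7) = -8 / 63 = -0.13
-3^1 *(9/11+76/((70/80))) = -20253/77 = -263.03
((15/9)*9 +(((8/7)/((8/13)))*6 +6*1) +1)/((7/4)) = 928/49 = 18.94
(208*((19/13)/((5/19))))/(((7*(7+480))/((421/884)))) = 607924/3766945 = 0.16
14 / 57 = 0.25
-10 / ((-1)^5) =10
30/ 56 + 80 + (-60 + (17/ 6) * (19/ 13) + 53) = 84823/ 1092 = 77.68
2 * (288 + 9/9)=578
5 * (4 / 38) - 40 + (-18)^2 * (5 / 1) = 30030 / 19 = 1580.53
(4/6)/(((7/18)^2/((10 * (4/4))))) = 2160/49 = 44.08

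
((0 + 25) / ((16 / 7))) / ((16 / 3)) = 525 / 256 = 2.05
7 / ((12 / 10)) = 35 / 6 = 5.83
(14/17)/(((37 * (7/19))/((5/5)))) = 38/629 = 0.06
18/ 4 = 9/ 2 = 4.50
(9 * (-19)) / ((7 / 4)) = -684 / 7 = -97.71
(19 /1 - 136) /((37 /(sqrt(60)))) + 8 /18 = 4 /9 - 234 *sqrt(15) /37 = -24.05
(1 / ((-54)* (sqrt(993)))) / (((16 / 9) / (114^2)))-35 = -39.30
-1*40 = -40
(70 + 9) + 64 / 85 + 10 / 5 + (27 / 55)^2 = 4216538 / 51425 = 81.99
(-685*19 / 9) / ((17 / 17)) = -13015 / 9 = -1446.11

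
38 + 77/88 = 311/8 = 38.88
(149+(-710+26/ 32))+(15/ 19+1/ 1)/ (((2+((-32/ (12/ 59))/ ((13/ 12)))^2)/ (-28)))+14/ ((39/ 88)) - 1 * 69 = -4209618930845/ 7044206832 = -597.60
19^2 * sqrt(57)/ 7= 361 * sqrt(57)/ 7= 389.36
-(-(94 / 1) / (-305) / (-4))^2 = -2209 / 372100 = -0.01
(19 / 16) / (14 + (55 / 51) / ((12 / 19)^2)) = 8721 / 122671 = 0.07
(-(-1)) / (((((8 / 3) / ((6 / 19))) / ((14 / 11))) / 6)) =189 / 209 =0.90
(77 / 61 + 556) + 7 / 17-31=526.67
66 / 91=0.73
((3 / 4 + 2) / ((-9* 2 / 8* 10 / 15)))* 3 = -11 / 2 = -5.50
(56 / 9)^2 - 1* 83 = -3587 / 81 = -44.28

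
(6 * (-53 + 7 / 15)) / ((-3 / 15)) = 1576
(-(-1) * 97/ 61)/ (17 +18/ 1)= 97/ 2135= 0.05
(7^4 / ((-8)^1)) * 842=-1010821 / 4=-252705.25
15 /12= 5 /4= 1.25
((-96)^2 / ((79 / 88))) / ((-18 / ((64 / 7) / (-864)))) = 90112 / 14931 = 6.04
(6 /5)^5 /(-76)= -1944 /59375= -0.03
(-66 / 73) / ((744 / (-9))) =99 / 9052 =0.01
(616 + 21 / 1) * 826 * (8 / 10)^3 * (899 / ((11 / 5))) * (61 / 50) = 923334333376 / 6875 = 134303175.76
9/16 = 0.56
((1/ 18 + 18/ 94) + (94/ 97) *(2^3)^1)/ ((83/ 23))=15098695/ 6811146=2.22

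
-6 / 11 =-0.55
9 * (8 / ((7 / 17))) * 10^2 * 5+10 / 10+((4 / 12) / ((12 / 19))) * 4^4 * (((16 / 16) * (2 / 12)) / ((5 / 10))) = 16532701 / 189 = 87474.61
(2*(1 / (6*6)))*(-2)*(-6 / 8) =1 / 12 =0.08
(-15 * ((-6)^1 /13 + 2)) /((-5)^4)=-12 /325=-0.04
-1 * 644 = -644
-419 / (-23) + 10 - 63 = -800 / 23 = -34.78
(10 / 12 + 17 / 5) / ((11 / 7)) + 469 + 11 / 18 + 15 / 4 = 942589 / 1980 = 476.06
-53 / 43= -1.23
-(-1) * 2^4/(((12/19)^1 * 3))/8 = 19/18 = 1.06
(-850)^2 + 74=722574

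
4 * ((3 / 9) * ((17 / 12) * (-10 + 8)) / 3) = -34 / 27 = -1.26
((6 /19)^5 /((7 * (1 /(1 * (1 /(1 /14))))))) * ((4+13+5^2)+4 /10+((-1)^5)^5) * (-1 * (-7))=22534848 /12380495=1.82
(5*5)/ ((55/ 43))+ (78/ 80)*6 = 25.40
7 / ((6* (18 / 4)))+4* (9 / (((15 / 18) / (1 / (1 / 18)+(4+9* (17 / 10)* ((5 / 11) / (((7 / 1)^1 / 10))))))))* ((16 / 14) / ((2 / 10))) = 114730877 / 14553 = 7883.66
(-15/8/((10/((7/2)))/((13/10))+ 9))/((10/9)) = -2457/16304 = -0.15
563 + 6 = 569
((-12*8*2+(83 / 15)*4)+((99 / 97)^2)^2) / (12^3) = -224131713973 / 2294678963520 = -0.10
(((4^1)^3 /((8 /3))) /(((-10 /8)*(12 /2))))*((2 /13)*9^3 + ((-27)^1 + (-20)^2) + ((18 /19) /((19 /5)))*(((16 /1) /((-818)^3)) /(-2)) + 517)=-5148430547592032 /1605426703985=-3206.89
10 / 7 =1.43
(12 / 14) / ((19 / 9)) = 54 / 133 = 0.41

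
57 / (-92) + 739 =67931 / 92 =738.38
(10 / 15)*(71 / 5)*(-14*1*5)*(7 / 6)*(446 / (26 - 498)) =775817 / 1062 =730.52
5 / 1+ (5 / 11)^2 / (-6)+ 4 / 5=20929 / 3630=5.77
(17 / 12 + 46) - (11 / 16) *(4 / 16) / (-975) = 2958811 / 62400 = 47.42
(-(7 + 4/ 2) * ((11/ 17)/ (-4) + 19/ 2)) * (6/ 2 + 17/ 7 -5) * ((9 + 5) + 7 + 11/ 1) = -137160/ 119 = -1152.61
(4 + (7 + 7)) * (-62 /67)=-16.66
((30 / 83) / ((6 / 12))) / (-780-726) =-10 / 20833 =-0.00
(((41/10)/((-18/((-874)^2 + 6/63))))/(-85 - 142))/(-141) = -328848659/60493230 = -5.44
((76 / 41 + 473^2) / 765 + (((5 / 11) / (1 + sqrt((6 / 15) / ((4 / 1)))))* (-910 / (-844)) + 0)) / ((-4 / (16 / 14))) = -8532037456 / 101917431 + 325* sqrt(10) / 20889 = -83.67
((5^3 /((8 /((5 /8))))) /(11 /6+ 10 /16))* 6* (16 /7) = 22500 /413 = 54.48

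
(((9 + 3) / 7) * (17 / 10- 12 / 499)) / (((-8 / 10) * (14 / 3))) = -75267 / 97804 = -0.77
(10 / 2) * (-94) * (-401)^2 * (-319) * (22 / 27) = 530395666460 / 27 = 19644283942.96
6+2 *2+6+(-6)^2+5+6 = 63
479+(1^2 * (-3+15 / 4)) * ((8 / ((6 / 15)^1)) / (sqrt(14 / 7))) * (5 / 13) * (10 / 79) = 375 * sqrt(2) / 1027+479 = 479.52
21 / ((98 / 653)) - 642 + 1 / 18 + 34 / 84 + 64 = -437.61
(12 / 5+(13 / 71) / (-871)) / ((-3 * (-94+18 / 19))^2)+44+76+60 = 120443333226319 / 669129514560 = 180.00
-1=-1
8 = 8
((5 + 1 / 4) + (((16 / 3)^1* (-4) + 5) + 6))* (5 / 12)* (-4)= 305 / 36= 8.47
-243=-243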